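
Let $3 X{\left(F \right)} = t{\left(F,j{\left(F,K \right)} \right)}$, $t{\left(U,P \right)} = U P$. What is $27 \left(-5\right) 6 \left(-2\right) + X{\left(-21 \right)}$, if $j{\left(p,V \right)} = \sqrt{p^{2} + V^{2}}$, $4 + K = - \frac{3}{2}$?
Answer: $1620 - \frac{7 \sqrt{1885}}{2} \approx 1468.0$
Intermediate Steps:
$K = - \frac{11}{2}$ ($K = -4 - \frac{3}{2} = - \frac{11}{2} \approx -5.5$)
$j{\left(p,V \right)} = \sqrt{V^{2} + p^{2}}$
$t{\left(U,P \right)} = P U$
$X{\left(F \right)} = \frac{F \sqrt{\frac{121}{4} + F^{2}}}{3}$ ($X{\left(F \right)} = \frac{\sqrt{\left(- \frac{11}{2}\right)^{2} + F^{2}} F}{3} = \frac{\sqrt{\frac{121}{4} + F^{2}} F}{3} = \frac{F \sqrt{\frac{121}{4} + F^{2}}}{3}$)
$27 \left(-5\right) 6 \left(-2\right) + X{\left(-21 \right)} = 27 \left(-5\right) 6 \left(-2\right) + \frac{1}{6} \left(-21\right) \sqrt{121 + 4 \left(-21\right)^{2}} = 27 \left(\left(-30\right) \left(-2\right)\right) + \frac{1}{6} \left(-21\right) \sqrt{121 + 4 \cdot 441} = 27 \cdot 60 + \frac{1}{6} \left(-21\right) \sqrt{121 + 1764} = 1620 + \frac{1}{6} \left(-21\right) \sqrt{1885} = 1620 - \frac{7 \sqrt{1885}}{2}$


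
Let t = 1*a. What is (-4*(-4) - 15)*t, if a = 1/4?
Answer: ¼ ≈ 0.25000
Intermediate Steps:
a = ¼ ≈ 0.25000
t = ¼ (t = 1*(¼) = ¼ ≈ 0.25000)
(-4*(-4) - 15)*t = (-4*(-4) - 15)*(¼) = (16 - 15)*(¼) = 1*(¼) = ¼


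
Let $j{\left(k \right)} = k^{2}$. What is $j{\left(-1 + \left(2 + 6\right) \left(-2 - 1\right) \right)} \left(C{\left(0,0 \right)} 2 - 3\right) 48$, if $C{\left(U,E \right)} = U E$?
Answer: $-90000$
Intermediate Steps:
$C{\left(U,E \right)} = E U$
$j{\left(-1 + \left(2 + 6\right) \left(-2 - 1\right) \right)} \left(C{\left(0,0 \right)} 2 - 3\right) 48 = \left(-1 + \left(2 + 6\right) \left(-2 - 1\right)\right)^{2} \left(0 \cdot 0 \cdot 2 - 3\right) 48 = \left(-1 + 8 \left(-3\right)\right)^{2} \left(0 \cdot 2 - 3\right) 48 = \left(-1 - 24\right)^{2} \left(0 - 3\right) 48 = \left(-25\right)^{2} \left(-3\right) 48 = 625 \left(-3\right) 48 = \left(-1875\right) 48 = -90000$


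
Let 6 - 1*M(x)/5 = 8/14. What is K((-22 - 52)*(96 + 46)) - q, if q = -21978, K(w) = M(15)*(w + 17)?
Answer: -1839444/7 ≈ -2.6278e+5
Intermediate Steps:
M(x) = 190/7 (M(x) = 30 - 40/14 = 30 - 5*4/7 = 30 - 20/7 = 190/7)
K(w) = 3230/7 + 190*w/7 (K(w) = 190*(w + 17)/7 = 190*(17 + w)/7 = 3230/7 + 190*w/7)
K((-22 - 52)*(96 + 46)) - q = (3230/7 + 190*((-22 - 52)*(96 + 46))/7) - 1*(-21978) = (3230/7 + 190*(-74*142)/7) + 21978 = (3230/7 + (190/7)*(-10508)) + 21978 = (3230/7 - 1996520/7) + 21978 = -1993290/7 + 21978 = -1839444/7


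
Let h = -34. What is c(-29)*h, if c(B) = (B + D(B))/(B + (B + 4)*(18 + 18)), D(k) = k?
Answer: -1972/929 ≈ -2.1227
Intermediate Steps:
c(B) = 2*B/(144 + 37*B) (c(B) = (B + B)/(B + (B + 4)*(18 + 18)) = (2*B)/(B + (4 + B)*36) = (2*B)/(B + (144 + 36*B)) = (2*B)/(144 + 37*B) = 2*B/(144 + 37*B))
c(-29)*h = (2*(-29)/(144 + 37*(-29)))*(-34) = (2*(-29)/(144 - 1073))*(-34) = (2*(-29)/(-929))*(-34) = (2*(-29)*(-1/929))*(-34) = (58/929)*(-34) = -1972/929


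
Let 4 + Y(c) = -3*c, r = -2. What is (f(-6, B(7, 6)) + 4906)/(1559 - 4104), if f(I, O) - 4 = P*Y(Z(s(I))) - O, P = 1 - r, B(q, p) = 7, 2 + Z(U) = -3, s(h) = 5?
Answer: -4936/2545 ≈ -1.9395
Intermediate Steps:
Z(U) = -5 (Z(U) = -2 - 3 = -5)
Y(c) = -4 - 3*c
P = 3 (P = 1 - 1*(-2) = 1 + 2 = 3)
f(I, O) = 37 - O (f(I, O) = 4 + (3*(-4 - 3*(-5)) - O) = 4 + (3*(-4 + 15) - O) = 4 + (3*11 - O) = 4 + (33 - O) = 37 - O)
(f(-6, B(7, 6)) + 4906)/(1559 - 4104) = ((37 - 1*7) + 4906)/(1559 - 4104) = ((37 - 7) + 4906)/(-2545) = (30 + 4906)*(-1/2545) = 4936*(-1/2545) = -4936/2545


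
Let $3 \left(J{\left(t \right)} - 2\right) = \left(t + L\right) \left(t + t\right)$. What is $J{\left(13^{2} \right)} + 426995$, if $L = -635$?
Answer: $\frac{1123483}{3} \approx 3.7449 \cdot 10^{5}$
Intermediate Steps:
$J{\left(t \right)} = 2 + \frac{2 t \left(-635 + t\right)}{3}$ ($J{\left(t \right)} = 2 + \frac{\left(t - 635\right) \left(t + t\right)}{3} = 2 + \frac{\left(-635 + t\right) 2 t}{3} = 2 + \frac{2 t \left(-635 + t\right)}{3}$)
$J{\left(13^{2} \right)} + 426995 = \left(2 - \frac{1270 \cdot 13^{2}}{3} + \frac{2 \left(13^{2}\right)^{2}}{3}\right) + 426995 = \left(2 - \frac{214630}{3} + \frac{2 \cdot 169^{2}}{3}\right) + 426995 = \left(2 - \frac{214630}{3} + \frac{2}{3} \cdot 28561\right) + 426995 = \left(2 - \frac{214630}{3} + \frac{57122}{3}\right) + 426995 = - \frac{157502}{3} + 426995 = \frac{1123483}{3}$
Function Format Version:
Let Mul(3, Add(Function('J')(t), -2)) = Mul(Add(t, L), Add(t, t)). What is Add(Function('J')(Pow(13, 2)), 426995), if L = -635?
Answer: Rational(1123483, 3) ≈ 3.7449e+5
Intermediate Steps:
Function('J')(t) = Add(2, Mul(Rational(2, 3), t, Add(-635, t))) (Function('J')(t) = Add(2, Mul(Rational(1, 3), Mul(Add(t, -635), Add(t, t)))) = Add(2, Mul(Rational(1, 3), Mul(Add(-635, t), Mul(2, t)))) = Add(2, Mul(Rational(1, 3), Mul(2, t, Add(-635, t)))) = Add(2, Mul(Rational(2, 3), t, Add(-635, t))))
Add(Function('J')(Pow(13, 2)), 426995) = Add(Add(2, Mul(Rational(-1270, 3), Pow(13, 2)), Mul(Rational(2, 3), Pow(Pow(13, 2), 2))), 426995) = Add(Add(2, Mul(Rational(-1270, 3), 169), Mul(Rational(2, 3), Pow(169, 2))), 426995) = Add(Add(2, Rational(-214630, 3), Mul(Rational(2, 3), 28561)), 426995) = Add(Add(2, Rational(-214630, 3), Rational(57122, 3)), 426995) = Add(Rational(-157502, 3), 426995) = Rational(1123483, 3)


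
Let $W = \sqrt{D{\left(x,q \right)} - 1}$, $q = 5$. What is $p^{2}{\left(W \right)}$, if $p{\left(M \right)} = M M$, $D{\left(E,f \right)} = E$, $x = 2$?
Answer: $1$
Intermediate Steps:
$W = 1$ ($W = \sqrt{2 - 1} = \sqrt{1} = 1$)
$p{\left(M \right)} = M^{2}$
$p^{2}{\left(W \right)} = \left(1^{2}\right)^{2} = 1^{2} = 1$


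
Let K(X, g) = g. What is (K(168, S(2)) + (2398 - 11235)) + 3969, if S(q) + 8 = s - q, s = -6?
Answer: -4884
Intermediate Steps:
S(q) = -14 - q (S(q) = -8 + (-6 - q) = -14 - q)
(K(168, S(2)) + (2398 - 11235)) + 3969 = ((-14 - 1*2) + (2398 - 11235)) + 3969 = ((-14 - 2) - 8837) + 3969 = (-16 - 8837) + 3969 = -8853 + 3969 = -4884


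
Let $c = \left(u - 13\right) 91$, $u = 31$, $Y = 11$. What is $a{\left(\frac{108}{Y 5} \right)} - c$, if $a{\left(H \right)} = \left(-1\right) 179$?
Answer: $-1817$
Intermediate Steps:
$c = 1638$ ($c = \left(31 - 13\right) 91 = 18 \cdot 91 = 1638$)
$a{\left(H \right)} = -179$
$a{\left(\frac{108}{Y 5} \right)} - c = -179 - 1638 = -1817$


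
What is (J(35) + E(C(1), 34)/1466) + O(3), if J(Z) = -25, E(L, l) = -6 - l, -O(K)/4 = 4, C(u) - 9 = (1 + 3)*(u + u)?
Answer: -30073/733 ≈ -41.027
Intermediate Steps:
C(u) = 9 + 8*u (C(u) = 9 + (1 + 3)*(u + u) = 9 + 4*(2*u) = 9 + 8*u)
O(K) = -16 (O(K) = -4*4 = -16)
(J(35) + E(C(1), 34)/1466) + O(3) = (-25 + (-6 - 1*34)/1466) - 16 = (-25 + (-6 - 34)*(1/1466)) - 16 = (-25 - 40*1/1466) - 16 = (-25 - 20/733) - 16 = -18345/733 - 16 = -30073/733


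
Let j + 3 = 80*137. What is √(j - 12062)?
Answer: I*√1105 ≈ 33.242*I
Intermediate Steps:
j = 10957 (j = -3 + 80*137 = -3 + 10960 = 10957)
√(j - 12062) = √(10957 - 12062) = √(-1105) = I*√1105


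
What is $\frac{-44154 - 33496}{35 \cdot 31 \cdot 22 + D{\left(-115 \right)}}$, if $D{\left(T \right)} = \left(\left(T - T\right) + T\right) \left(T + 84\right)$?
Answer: $- \frac{15530}{5487} \approx -2.8303$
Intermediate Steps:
$D{\left(T \right)} = T \left(84 + T\right)$ ($D{\left(T \right)} = \left(0 + T\right) \left(84 + T\right) = T \left(84 + T\right)$)
$\frac{-44154 - 33496}{35 \cdot 31 \cdot 22 + D{\left(-115 \right)}} = \frac{-44154 - 33496}{35 \cdot 31 \cdot 22 - 115 \left(84 - 115\right)} = - \frac{77650}{1085 \cdot 22 - -3565} = - \frac{77650}{23870 + 3565} = - \frac{77650}{27435} = \left(-77650\right) \frac{1}{27435} = - \frac{15530}{5487}$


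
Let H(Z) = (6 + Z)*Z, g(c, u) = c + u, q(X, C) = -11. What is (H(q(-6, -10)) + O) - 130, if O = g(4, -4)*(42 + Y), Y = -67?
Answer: -75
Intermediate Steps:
H(Z) = Z*(6 + Z)
O = 0 (O = (4 - 4)*(42 - 67) = 0*(-25) = 0)
(H(q(-6, -10)) + O) - 130 = (-11*(6 - 11) + 0) - 130 = (-11*(-5) + 0) - 130 = (55 + 0) - 130 = 55 - 130 = -75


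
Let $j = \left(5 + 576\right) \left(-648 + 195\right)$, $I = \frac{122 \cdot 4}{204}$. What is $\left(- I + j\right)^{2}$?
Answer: $\frac{180175989391225}{2601} \approx 6.9272 \cdot 10^{10}$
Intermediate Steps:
$I = \frac{122}{51}$ ($I = 488 \cdot \frac{1}{204} = \frac{122}{51} \approx 2.3922$)
$j = -263193$ ($j = 581 \left(-453\right) = -263193$)
$\left(- I + j\right)^{2} = \left(\left(-1\right) \frac{122}{51} - 263193\right)^{2} = \left(- \frac{122}{51} - 263193\right)^{2} = \left(- \frac{13422965}{51}\right)^{2} = \frac{180175989391225}{2601}$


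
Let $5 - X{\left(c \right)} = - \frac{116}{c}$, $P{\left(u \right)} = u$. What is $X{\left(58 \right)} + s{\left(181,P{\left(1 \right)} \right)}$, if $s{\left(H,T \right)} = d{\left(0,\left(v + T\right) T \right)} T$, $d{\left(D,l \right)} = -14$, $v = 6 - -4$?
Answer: $-7$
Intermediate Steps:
$v = 10$ ($v = 6 + 4 = 10$)
$X{\left(c \right)} = 5 + \frac{116}{c}$ ($X{\left(c \right)} = 5 - - \frac{116}{c} = 5 + \frac{116}{c}$)
$s{\left(H,T \right)} = - 14 T$
$X{\left(58 \right)} + s{\left(181,P{\left(1 \right)} \right)} = \left(5 + \frac{116}{58}\right) - 14 = \left(5 + 116 \cdot \frac{1}{58}\right) - 14 = \left(5 + 2\right) - 14 = 7 - 14 = -7$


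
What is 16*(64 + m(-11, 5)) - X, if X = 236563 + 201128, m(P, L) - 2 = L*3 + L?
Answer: -436315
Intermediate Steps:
m(P, L) = 2 + 4*L (m(P, L) = 2 + (L*3 + L) = 2 + (3*L + L) = 2 + 4*L)
X = 437691
16*(64 + m(-11, 5)) - X = 16*(64 + (2 + 4*5)) - 1*437691 = 16*(64 + (2 + 20)) - 437691 = 16*(64 + 22) - 437691 = 16*86 - 437691 = 1376 - 437691 = -436315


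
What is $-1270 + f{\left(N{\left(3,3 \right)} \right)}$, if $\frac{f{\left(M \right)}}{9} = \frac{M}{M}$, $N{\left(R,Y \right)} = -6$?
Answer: $-1261$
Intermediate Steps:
$f{\left(M \right)} = 9$ ($f{\left(M \right)} = 9 \frac{M}{M} = 9 \cdot 1 = 9$)
$-1270 + f{\left(N{\left(3,3 \right)} \right)} = -1270 + 9 = -1261$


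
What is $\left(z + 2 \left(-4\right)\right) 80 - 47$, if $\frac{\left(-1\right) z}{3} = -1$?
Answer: $-447$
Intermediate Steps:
$z = 3$ ($z = \left(-3\right) \left(-1\right) = 3$)
$\left(z + 2 \left(-4\right)\right) 80 - 47 = \left(3 + 2 \left(-4\right)\right) 80 - 47 = \left(3 - 8\right) 80 - 47 = \left(-5\right) 80 - 47 = -400 - 47 = -447$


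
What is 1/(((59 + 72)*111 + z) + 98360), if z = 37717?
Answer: 1/150618 ≈ 6.6393e-6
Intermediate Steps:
1/(((59 + 72)*111 + z) + 98360) = 1/(((59 + 72)*111 + 37717) + 98360) = 1/((131*111 + 37717) + 98360) = 1/((14541 + 37717) + 98360) = 1/(52258 + 98360) = 1/150618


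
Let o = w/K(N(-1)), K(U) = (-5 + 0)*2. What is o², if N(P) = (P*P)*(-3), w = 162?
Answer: 6561/25 ≈ 262.44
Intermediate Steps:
N(P) = -3*P² (N(P) = P²*(-3) = -3*P²)
K(U) = -10 (K(U) = -5*2 = -10)
o = -81/5 (o = 162/(-10) = 162*(-⅒) = -81/5 ≈ -16.200)
o² = (-81/5)² = 6561/25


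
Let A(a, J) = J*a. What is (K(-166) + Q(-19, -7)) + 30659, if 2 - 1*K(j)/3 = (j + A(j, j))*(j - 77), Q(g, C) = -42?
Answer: 19997933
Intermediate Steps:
K(j) = 6 - 3*(-77 + j)*(j + j²) (K(j) = 6 - 3*(j + j*j)*(j - 77) = 6 - 3*(j + j²)*(-77 + j) = 6 - 3*(-77 + j)*(j + j²))
(K(-166) + Q(-19, -7)) + 30659 = ((6 - 3*(-166)³ + 228*(-166)² + 231*(-166)) - 42) + 30659 = ((6 - 3*(-4574296) + 228*27556 - 38346) - 42) + 30659 = ((6 + 13722888 + 6282768 - 38346) - 42) + 30659 = (19967316 - 42) + 30659 = 19967274 + 30659 = 19997933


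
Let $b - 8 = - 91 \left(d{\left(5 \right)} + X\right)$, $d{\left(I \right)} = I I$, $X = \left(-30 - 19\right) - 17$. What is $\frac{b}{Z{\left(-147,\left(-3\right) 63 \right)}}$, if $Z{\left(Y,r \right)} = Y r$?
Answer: $\frac{3739}{27783} \approx 0.13458$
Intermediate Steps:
$X = -66$ ($X = -49 - 17 = -66$)
$d{\left(I \right)} = I^{2}$
$b = 3739$ ($b = 8 - 91 \left(5^{2} - 66\right) = 8 - 91 \left(25 - 66\right) = 8 - -3731 = 8 + 3731 = 3739$)
$\frac{b}{Z{\left(-147,\left(-3\right) 63 \right)}} = \frac{3739}{\left(-147\right) \left(\left(-3\right) 63\right)} = \frac{3739}{\left(-147\right) \left(-189\right)} = \frac{3739}{27783}$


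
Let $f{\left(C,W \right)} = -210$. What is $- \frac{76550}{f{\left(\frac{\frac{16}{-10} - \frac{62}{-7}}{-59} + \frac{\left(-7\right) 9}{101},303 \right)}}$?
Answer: $\frac{7655}{21} \approx 364.52$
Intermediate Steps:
$- \frac{76550}{f{\left(\frac{\frac{16}{-10} - \frac{62}{-7}}{-59} + \frac{\left(-7\right) 9}{101},303 \right)}} = - \frac{76550}{-210} = \left(-76550\right) \left(- \frac{1}{210}\right) = \frac{7655}{21}$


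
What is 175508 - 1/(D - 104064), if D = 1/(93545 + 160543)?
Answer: 4640679623803636/26441413631 ≈ 1.7551e+5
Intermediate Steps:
D = 1/254088 ≈ 3.9356e-6
175508 - 1/(D - 104064) = 175508 - 1/(1/254088 - 104064) = 175508 - 1/(-26441413631/254088) = 175508 - 1*(-254088/26441413631) = 175508 + 254088/26441413631 = 4640679623803636/26441413631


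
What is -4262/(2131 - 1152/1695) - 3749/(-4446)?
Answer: -25075663/21665358 ≈ -1.1574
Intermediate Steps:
-4262/(2131 - 1152/1695) - 3749/(-4446) = -4262/(2131 - 1152*1/1695) - 3749*(-1/4446) = -4262/(2131 - 384/565) + 3749/4446 = -4262/1203631/565 + 3749/4446 = -4262*565/1203631 + 3749/4446 = -2408030/1203631 + 3749/4446 = -25075663/21665358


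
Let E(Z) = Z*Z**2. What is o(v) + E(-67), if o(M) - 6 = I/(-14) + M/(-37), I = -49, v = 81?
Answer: -22255921/74 ≈ -3.0076e+5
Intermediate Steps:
o(M) = 19/2 - M/37 (o(M) = 6 + (-49/(-14) + M/(-37)) = 6 + (-49*(-1/14) + M*(-1/37)) = 6 + (7/2 - M/37) = 19/2 - M/37)
E(Z) = Z**3
o(v) + E(-67) = (19/2 - 1/37*81) + (-67)**3 = (19/2 - 81/37) - 300763 = 541/74 - 300763 = -22255921/74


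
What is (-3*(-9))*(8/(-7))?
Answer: -216/7 ≈ -30.857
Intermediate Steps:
(-3*(-9))*(8/(-7)) = 27*(8*(-1/7)) = 27*(-8/7) = -216/7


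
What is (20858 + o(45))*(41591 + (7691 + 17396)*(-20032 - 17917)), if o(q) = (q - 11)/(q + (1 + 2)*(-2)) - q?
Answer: -257588411052084/13 ≈ -1.9814e+13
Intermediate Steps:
o(q) = -q + (-11 + q)/(-6 + q) (o(q) = (-11 + q)/(q + 3*(-2)) - q = (-11 + q)/(q - 6) - q = (-11 + q)/(-6 + q) - q = -q + (-11 + q)/(-6 + q))
(20858 + o(45))*(41591 + (7691 + 17396)*(-20032 - 17917)) = (20858 + (-11 - 1*45**2 + 7*45)/(-6 + 45))*(41591 + (7691 + 17396)*(-20032 - 17917)) = (20858 + (-11 - 1*2025 + 315)/39)*(41591 + 25087*(-37949)) = (20858 + (-11 - 2025 + 315)/39)*(41591 - 952026563) = (20858 + (1/39)*(-1721))*(-951984972) = (20858 - 1721/39)*(-951984972) = (811741/39)*(-951984972) = -257588411052084/13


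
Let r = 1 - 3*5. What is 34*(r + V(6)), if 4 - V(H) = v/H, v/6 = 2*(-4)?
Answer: -68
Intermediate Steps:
r = -14 (r = 1 - 15 = -14)
v = -48 (v = 6*(2*(-4)) = 6*(-8) = -48)
V(H) = 4 + 48/H (V(H) = 4 - (-48)/H = 4 + 48/H)
34*(r + V(6)) = 34*(-14 + (4 + 48/6)) = 34*(-14 + (4 + 48*(1/6))) = 34*(-14 + (4 + 8)) = 34*(-14 + 12) = 34*(-2) = -68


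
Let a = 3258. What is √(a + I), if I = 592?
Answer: 5*√154 ≈ 62.048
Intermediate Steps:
√(a + I) = √(3258 + 592) = √3850 = 5*√154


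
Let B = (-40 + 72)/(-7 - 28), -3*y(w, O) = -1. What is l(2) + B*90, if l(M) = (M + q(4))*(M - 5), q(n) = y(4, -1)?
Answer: -625/7 ≈ -89.286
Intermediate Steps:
y(w, O) = 1/3 (y(w, O) = -1/3*(-1) = 1/3)
q(n) = 1/3
l(M) = (-5 + M)*(1/3 + M) (l(M) = (M + 1/3)*(M - 5) = (1/3 + M)*(-5 + M) = (-5 + M)*(1/3 + M))
B = -32/35 (B = 32/(-35) = 32*(-1/35) = -32/35 ≈ -0.91429)
l(2) + B*90 = (-5/3 + 2**2 - 14/3*2) - 32/35*90 = (-5/3 + 4 - 28/3) - 576/7 = -7 - 576/7 = -625/7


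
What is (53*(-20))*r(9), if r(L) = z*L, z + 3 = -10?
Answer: 124020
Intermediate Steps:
z = -13 (z = -3 - 10 = -13)
r(L) = -13*L
(53*(-20))*r(9) = (53*(-20))*(-13*9) = -1060*(-117) = 124020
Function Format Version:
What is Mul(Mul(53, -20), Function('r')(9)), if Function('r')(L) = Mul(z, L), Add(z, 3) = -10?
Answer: 124020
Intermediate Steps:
z = -13 (z = Add(-3, -10) = -13)
Function('r')(L) = Mul(-13, L)
Mul(Mul(53, -20), Function('r')(9)) = Mul(Mul(53, -20), Mul(-13, 9)) = Mul(-1060, -117) = 124020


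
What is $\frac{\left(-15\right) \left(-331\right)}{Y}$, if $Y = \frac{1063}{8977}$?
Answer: $\frac{44570805}{1063} \approx 41929.0$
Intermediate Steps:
$Y = \frac{1063}{8977}$ ($Y = 1063 \cdot \frac{1}{8977} = \frac{1063}{8977} \approx 0.11841$)
$\frac{\left(-15\right) \left(-331\right)}{Y} = \frac{\left(-15\right) \left(-331\right)}{\frac{1063}{8977}} = 4965 \cdot \frac{8977}{1063} = \frac{44570805}{1063}$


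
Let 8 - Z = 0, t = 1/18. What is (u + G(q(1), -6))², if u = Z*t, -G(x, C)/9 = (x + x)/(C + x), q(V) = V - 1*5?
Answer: 92416/2025 ≈ 45.638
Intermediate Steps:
t = 1/18 ≈ 0.055556
q(V) = -5 + V (q(V) = V - 5 = -5 + V)
Z = 8 (Z = 8 - 1*0 = 8 + 0 = 8)
G(x, C) = -18*x/(C + x) (G(x, C) = -9*(x + x)/(C + x) = -9*2*x/(C + x) = -18*x/(C + x))
u = 4/9 (u = 8*(1/18) = 4/9 ≈ 0.44444)
(u + G(q(1), -6))² = (4/9 - 18*(-5 + 1)/(-6 + (-5 + 1)))² = (4/9 - 18*(-4)/(-6 - 4))² = (4/9 - 18*(-4)/(-10))² = (4/9 - 18*(-4)*(-⅒))² = (4/9 - 36/5)² = (-304/45)² = 92416/2025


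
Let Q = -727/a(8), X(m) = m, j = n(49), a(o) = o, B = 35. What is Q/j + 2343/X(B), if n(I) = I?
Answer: 127573/1960 ≈ 65.088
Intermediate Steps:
j = 49
Q = -727/8 ≈ -90.875
Q/j + 2343/X(B) = -727/8/49 + 2343/35 = -727/8*1/49 + 2343*(1/35) = -727/392 + 2343/35 = 127573/1960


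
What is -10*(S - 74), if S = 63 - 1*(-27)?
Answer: -160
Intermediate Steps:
S = 90 (S = 63 + 27 = 90)
-10*(S - 74) = -10*(90 - 74) = -10*16 = -160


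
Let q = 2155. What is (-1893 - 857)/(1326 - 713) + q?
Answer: 1318265/613 ≈ 2150.5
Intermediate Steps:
(-1893 - 857)/(1326 - 713) + q = (-1893 - 857)/(1326 - 713) + 2155 = -2750/613 + 2155 = 1318265/613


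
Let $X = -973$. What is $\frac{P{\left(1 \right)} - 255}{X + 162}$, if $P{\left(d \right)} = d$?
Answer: $\frac{254}{811} \approx 0.31319$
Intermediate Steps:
$\frac{P{\left(1 \right)} - 255}{X + 162} = \frac{1 - 255}{-973 + 162} = - \frac{254}{-811} = \left(-254\right) \left(- \frac{1}{811}\right) = \frac{254}{811}$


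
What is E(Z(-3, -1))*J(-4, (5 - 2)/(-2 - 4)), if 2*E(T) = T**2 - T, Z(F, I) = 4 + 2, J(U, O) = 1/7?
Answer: 15/7 ≈ 2.1429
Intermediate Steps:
J(U, O) = 1/7 (J(U, O) = 1*(1/7) = 1/7)
Z(F, I) = 6
E(T) = T**2/2 - T/2 (E(T) = (T**2 - T)/2 = T**2/2 - T/2)
E(Z(-3, -1))*J(-4, (5 - 2)/(-2 - 4)) = ((1/2)*6*(-1 + 6))*(1/7) = ((1/2)*6*5)*(1/7) = 15*(1/7) = 15/7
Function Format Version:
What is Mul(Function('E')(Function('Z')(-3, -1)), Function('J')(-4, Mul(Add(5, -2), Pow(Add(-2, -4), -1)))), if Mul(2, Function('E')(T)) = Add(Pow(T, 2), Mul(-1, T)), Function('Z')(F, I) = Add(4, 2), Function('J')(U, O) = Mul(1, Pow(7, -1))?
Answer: Rational(15, 7) ≈ 2.1429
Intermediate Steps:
Function('J')(U, O) = Rational(1, 7) (Function('J')(U, O) = Mul(1, Rational(1, 7)) = Rational(1, 7))
Function('Z')(F, I) = 6
Function('E')(T) = Add(Mul(Rational(1, 2), Pow(T, 2)), Mul(Rational(-1, 2), T)) (Function('E')(T) = Mul(Rational(1, 2), Add(Pow(T, 2), Mul(-1, T))) = Add(Mul(Rational(1, 2), Pow(T, 2)), Mul(Rational(-1, 2), T)))
Mul(Function('E')(Function('Z')(-3, -1)), Function('J')(-4, Mul(Add(5, -2), Pow(Add(-2, -4), -1)))) = Mul(Mul(Rational(1, 2), 6, Add(-1, 6)), Rational(1, 7)) = Mul(Mul(Rational(1, 2), 6, 5), Rational(1, 7)) = Mul(15, Rational(1, 7)) = Rational(15, 7)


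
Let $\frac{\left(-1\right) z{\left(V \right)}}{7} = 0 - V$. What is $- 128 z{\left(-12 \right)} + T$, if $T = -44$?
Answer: $10708$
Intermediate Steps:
$z{\left(V \right)} = 7 V$ ($z{\left(V \right)} = - 7 \left(0 - V\right) = - 7 \left(- V\right) = 7 V$)
$- 128 z{\left(-12 \right)} + T = - 128 \cdot 7 \left(-12\right) - 44 = \left(-128\right) \left(-84\right) - 44 = 10752 - 44 = 10708$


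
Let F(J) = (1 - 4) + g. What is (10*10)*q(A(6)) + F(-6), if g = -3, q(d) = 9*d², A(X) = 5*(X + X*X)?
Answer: 39689994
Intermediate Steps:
A(X) = 5*X + 5*X² (A(X) = 5*(X + X²) = 5*X + 5*X²)
F(J) = -6 (F(J) = (1 - 4) - 3 = -3 - 3 = -6)
(10*10)*q(A(6)) + F(-6) = (10*10)*(9*(5*6*(1 + 6))²) - 6 = 100*(9*(5*6*7)²) - 6 = 100*(9*210²) - 6 = 100*(9*44100) - 6 = 100*396900 - 6 = 39690000 - 6 = 39689994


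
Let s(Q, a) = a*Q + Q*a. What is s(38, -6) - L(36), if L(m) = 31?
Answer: -487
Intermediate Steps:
s(Q, a) = 2*Q*a (s(Q, a) = Q*a + Q*a = 2*Q*a)
s(38, -6) - L(36) = 2*38*(-6) - 1*31 = -456 - 31 = -487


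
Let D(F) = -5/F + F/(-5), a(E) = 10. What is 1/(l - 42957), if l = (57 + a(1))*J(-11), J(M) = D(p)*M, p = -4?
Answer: -20/889357 ≈ -2.2488e-5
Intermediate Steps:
D(F) = -5/F - F/5 (D(F) = -5/F + F*(-⅕) = -5/F - F/5)
J(M) = 41*M/20 (J(M) = (-5/(-4) - ⅕*(-4))*M = (-5*(-¼) + ⅘)*M = (5/4 + ⅘)*M = 41*M/20)
l = -30217/20 (l = (57 + 10)*((41/20)*(-11)) = 67*(-451/20) = -30217/20 ≈ -1510.8)
1/(l - 42957) = 1/(-30217/20 - 42957) = 1/(-889357/20) = -20/889357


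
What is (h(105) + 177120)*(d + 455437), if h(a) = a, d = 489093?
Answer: 167394329250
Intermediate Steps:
(h(105) + 177120)*(d + 455437) = (105 + 177120)*(489093 + 455437) = 177225*944530 = 167394329250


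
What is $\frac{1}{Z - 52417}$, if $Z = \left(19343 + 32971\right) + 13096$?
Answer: $\frac{1}{12993} \approx 7.6964 \cdot 10^{-5}$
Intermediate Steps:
$Z = 65410$ ($Z = 52314 + 13096 = 65410$)
$\frac{1}{Z - 52417} = \frac{1}{65410 - 52417} = \frac{1}{12993}$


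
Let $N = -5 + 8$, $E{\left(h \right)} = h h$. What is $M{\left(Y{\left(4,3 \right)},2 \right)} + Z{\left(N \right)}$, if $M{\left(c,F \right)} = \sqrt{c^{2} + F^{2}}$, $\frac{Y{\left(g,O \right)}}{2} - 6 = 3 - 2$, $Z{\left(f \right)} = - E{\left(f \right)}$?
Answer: $-9 + 10 \sqrt{2} \approx 5.1421$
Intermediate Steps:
$E{\left(h \right)} = h^{2}$
$N = 3$
$Z{\left(f \right)} = - f^{2}$
$Y{\left(g,O \right)} = 14$ ($Y{\left(g,O \right)} = 12 + 2 \left(3 - 2\right) = 12 + 2 \cdot 1 = 12 + 2 = 14$)
$M{\left(c,F \right)} = \sqrt{F^{2} + c^{2}}$
$M{\left(Y{\left(4,3 \right)},2 \right)} + Z{\left(N \right)} = \sqrt{2^{2} + 14^{2}} - 3^{2} = \sqrt{4 + 196} - 9 = \sqrt{200} - 9 = 10 \sqrt{2} - 9 = -9 + 10 \sqrt{2}$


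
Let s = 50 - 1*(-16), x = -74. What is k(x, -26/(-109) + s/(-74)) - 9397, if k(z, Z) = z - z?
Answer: -9397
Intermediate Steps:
s = 66 (s = 50 + 16 = 66)
k(z, Z) = 0
k(x, -26/(-109) + s/(-74)) - 9397 = 0 - 9397 = -9397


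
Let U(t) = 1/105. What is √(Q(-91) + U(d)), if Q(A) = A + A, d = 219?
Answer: I*√2006445/105 ≈ 13.49*I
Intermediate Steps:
Q(A) = 2*A
U(t) = 1/105
√(Q(-91) + U(d)) = √(2*(-91) + 1/105) = √(-182 + 1/105) = √(-19109/105) = I*√2006445/105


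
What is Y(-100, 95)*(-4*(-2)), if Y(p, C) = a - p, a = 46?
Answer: 1168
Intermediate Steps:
Y(p, C) = 46 - p
Y(-100, 95)*(-4*(-2)) = (46 - 1*(-100))*(-4*(-2)) = (46 + 100)*8 = 146*8 = 1168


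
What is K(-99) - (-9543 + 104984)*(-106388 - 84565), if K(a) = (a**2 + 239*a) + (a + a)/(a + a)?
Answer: 18224731414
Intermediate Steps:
K(a) = 1 + a**2 + 239*a (K(a) = (a**2 + 239*a) + (2*a)/((2*a)) = (a**2 + 239*a) + (2*a)*(1/(2*a)) = (a**2 + 239*a) + 1 = 1 + a**2 + 239*a)
K(-99) - (-9543 + 104984)*(-106388 - 84565) = (1 + (-99)**2 + 239*(-99)) - (-9543 + 104984)*(-106388 - 84565) = (1 + 9801 - 23661) - 95441*(-190953) = -13859 - 1*(-18224745273) = -13859 + 18224745273 = 18224731414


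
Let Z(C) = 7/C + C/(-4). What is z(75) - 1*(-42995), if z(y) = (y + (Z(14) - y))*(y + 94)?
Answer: 42488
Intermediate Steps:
Z(C) = 7/C - C/4 (Z(C) = 7/C + C*(-¼) = 7/C - C/4)
z(y) = -282 - 3*y (z(y) = (y + ((7/14 - ¼*14) - y))*(y + 94) = (y + ((7*(1/14) - 7/2) - y))*(94 + y) = (y + ((½ - 7/2) - y))*(94 + y) = (y + (-3 - y))*(94 + y) = -3*(94 + y) = -282 - 3*y)
z(75) - 1*(-42995) = (-282 - 3*75) - 1*(-42995) = (-282 - 225) + 42995 = -507 + 42995 = 42488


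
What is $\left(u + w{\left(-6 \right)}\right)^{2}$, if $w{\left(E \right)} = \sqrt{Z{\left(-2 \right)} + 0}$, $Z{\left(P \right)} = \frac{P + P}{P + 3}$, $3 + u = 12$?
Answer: $77 + 36 i \approx 77.0 + 36.0 i$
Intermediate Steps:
$u = 9$ ($u = -3 + 12 = 9$)
$Z{\left(P \right)} = \frac{2 P}{3 + P}$
$w{\left(E \right)} = 2 i$ ($w{\left(E \right)} = \sqrt{2 \left(-2\right) \frac{1}{3 - 2} + 0} = \sqrt{2 \left(-2\right) 1^{-1} + 0} = \sqrt{2 \left(-2\right) 1 + 0} = \sqrt{-4 + 0} = \sqrt{-4} = 2 i$)
$\left(u + w{\left(-6 \right)}\right)^{2} = \left(9 + 2 i\right)^{2}$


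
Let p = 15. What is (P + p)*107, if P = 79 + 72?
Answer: 17762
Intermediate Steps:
P = 151
(P + p)*107 = (151 + 15)*107 = 166*107 = 17762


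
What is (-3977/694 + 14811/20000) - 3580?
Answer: -24879830583/6940000 ≈ -3585.0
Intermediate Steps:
(-3977/694 + 14811/20000) - 3580 = -34630583/6940000 - 3580 = -24879830583/6940000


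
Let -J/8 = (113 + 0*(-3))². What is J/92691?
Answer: -102152/92691 ≈ -1.1021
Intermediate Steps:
J = -102152 (J = -8*(113 + 0*(-3))² = -8*(113 + 0)² = -8*113² = -8*12769 = -102152)
J/92691 = -102152/92691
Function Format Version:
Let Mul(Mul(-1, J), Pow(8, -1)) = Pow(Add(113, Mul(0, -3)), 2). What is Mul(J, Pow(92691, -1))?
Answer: Rational(-102152, 92691) ≈ -1.1021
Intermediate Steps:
J = -102152 (J = Mul(-8, Pow(Add(113, Mul(0, -3)), 2)) = Mul(-8, Pow(Add(113, 0), 2)) = Mul(-8, Pow(113, 2)) = Mul(-8, 12769) = -102152)
Mul(J, Pow(92691, -1)) = Mul(-102152, Pow(92691, -1)) = Mul(-102152, Rational(1, 92691)) = Rational(-102152, 92691)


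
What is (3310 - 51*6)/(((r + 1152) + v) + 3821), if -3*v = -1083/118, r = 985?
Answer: 354472/703405 ≈ 0.50394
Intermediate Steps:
v = 361/118 (v = -(-361)/118 = -⅓*(-1083/118) = 361/118 ≈ 3.0593)
(3310 - 51*6)/(((r + 1152) + v) + 3821) = (3310 - 51*6)/(((985 + 1152) + 361/118) + 3821) = (3310 - 306)/((2137 + 361/118) + 3821) = 3004/(252527/118 + 3821) = 3004/(703405/118) = 3004*(118/703405) = 354472/703405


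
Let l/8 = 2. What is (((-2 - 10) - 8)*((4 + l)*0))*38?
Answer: 0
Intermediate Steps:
l = 16 (l = 8*2 = 16)
(((-2 - 10) - 8)*((4 + l)*0))*38 = (((-2 - 10) - 8)*((4 + 16)*0))*38 = ((-12 - 8)*(20*0))*38 = -20*0*38 = 0*38 = 0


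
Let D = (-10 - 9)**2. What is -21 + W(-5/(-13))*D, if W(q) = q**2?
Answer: 5476/169 ≈ 32.402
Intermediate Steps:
D = 361 (D = (-19)**2 = 361)
-21 + W(-5/(-13))*D = -21 + (-5/(-13))**2*361 = -21 + (-5*(-1/13))**2*361 = -21 + (5/13)**2*361 = -21 + (25/169)*361 = -21 + 9025/169 = 5476/169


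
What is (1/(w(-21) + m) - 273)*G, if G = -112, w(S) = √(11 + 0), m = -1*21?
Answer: 6575016/215 + 56*√11/215 ≈ 30582.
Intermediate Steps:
m = -21
w(S) = √11
(1/(w(-21) + m) - 273)*G = (1/(√11 - 21) - 273)*(-112) = (1/(-21 + √11) - 273)*(-112) = (-273 + 1/(-21 + √11))*(-112) = 30576 - 112/(-21 + √11)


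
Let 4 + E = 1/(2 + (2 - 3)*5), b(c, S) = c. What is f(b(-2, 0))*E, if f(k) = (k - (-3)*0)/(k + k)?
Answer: -13/6 ≈ -2.1667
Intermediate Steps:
f(k) = ½ (f(k) = (k - 1*0)/((2*k)) = (k + 0)*(1/(2*k)) = k*(1/(2*k)) = ½)
E = -13/3 (E = -4 + 1/(2 + (2 - 3)*5) = -4 + 1/(2 - 1*5) = -4 + 1/(2 - 5) = -4 + 1/(-3) = -4 - ⅓ = -13/3 ≈ -4.3333)
f(b(-2, 0))*E = (½)*(-13/3) = -13/6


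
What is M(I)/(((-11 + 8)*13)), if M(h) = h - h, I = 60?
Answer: 0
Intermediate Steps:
M(h) = 0
M(I)/(((-11 + 8)*13)) = 0/(((-11 + 8)*13)) = 0/((-3*13)) = 0/(-39) = 0*(-1/39) = 0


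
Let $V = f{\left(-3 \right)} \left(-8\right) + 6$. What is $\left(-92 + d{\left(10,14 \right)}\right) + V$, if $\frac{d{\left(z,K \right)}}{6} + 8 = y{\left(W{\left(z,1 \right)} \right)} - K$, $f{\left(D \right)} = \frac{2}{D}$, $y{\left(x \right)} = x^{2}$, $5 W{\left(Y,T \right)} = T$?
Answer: $- \frac{15932}{75} \approx -212.43$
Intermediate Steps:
$W{\left(Y,T \right)} = \frac{T}{5}$
$V = \frac{34}{3}$ ($V = \frac{2}{-3} \left(-8\right) + 6 = 2 \left(- \frac{1}{3}\right) \left(-8\right) + 6 = \left(- \frac{2}{3}\right) \left(-8\right) + 6 = \frac{16}{3} + 6 = \frac{34}{3} \approx 11.333$)
$d{\left(z,K \right)} = - \frac{1194}{25} - 6 K$ ($d{\left(z,K \right)} = -48 + 6 \left(\left(\frac{1}{5} \cdot 1\right)^{2} - K\right) = -48 + 6 \left(\left(\frac{1}{5}\right)^{2} - K\right) = -48 + 6 \left(\frac{1}{25} - K\right) = -48 - \left(- \frac{6}{25} + 6 K\right) = - \frac{1194}{25} - 6 K$)
$\left(-92 + d{\left(10,14 \right)}\right) + V = \left(-92 - \frac{3294}{25}\right) + \frac{34}{3} = - \frac{5594}{25} + \frac{34}{3} = - \frac{15932}{75}$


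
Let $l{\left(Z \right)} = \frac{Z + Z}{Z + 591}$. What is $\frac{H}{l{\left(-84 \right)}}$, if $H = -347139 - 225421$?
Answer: $\frac{12095330}{7} \approx 1.7279 \cdot 10^{6}$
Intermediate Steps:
$l{\left(Z \right)} = \frac{2 Z}{591 + Z}$
$H = -572560$ ($H = -347139 - 225421 = -572560$)
$\frac{H}{l{\left(-84 \right)}} = - \frac{572560}{2 \left(-84\right) \frac{1}{591 - 84}} = - \frac{572560}{2 \left(-84\right) \frac{1}{507}} = - \frac{572560}{- \frac{56}{169}} = \left(-572560\right) \left(- \frac{169}{56}\right) = \frac{12095330}{7}$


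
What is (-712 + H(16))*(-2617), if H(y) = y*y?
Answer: 1193352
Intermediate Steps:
H(y) = y**2
(-712 + H(16))*(-2617) = (-712 + 16**2)*(-2617) = (-712 + 256)*(-2617) = -456*(-2617) = 1193352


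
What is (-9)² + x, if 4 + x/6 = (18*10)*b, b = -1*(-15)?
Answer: 16257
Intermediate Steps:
b = 15
x = 16176 (x = -24 + 6*((18*10)*15) = -24 + 6*(180*15) = -24 + 6*2700 = -24 + 16200 = 16176)
(-9)² + x = (-9)² + 16176 = 81 + 16176 = 16257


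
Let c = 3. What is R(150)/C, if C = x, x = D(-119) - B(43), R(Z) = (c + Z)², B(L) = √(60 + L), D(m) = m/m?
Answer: -459/2 - 459*√103/2 ≈ -2558.7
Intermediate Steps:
D(m) = 1
R(Z) = (3 + Z)²
x = 1 - √103 (x = 1 - √(60 + 43) = 1 - √103 ≈ -9.1489)
C = 1 - √103 ≈ -9.1489
R(150)/C = (3 + 150)²/(1 - √103) = 153²/(1 - √103) = 23409/(1 - √103)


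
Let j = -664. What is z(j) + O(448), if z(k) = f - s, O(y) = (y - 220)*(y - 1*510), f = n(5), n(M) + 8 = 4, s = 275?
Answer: -14415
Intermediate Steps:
n(M) = -4 (n(M) = -8 + 4 = -4)
f = -4
O(y) = (-510 + y)*(-220 + y) (O(y) = (-220 + y)*(y - 510) = (-220 + y)*(-510 + y) = (-510 + y)*(-220 + y))
z(k) = -279 (z(k) = -4 - 1*275 = -4 - 275 = -279)
z(j) + O(448) = -279 + (112200 + 448² - 730*448) = -279 + (112200 + 200704 - 327040) = -279 - 14136 = -14415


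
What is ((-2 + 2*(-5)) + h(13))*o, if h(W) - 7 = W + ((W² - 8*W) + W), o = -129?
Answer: -11094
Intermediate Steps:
h(W) = 7 + W² - 6*W (h(W) = 7 + (W + ((W² - 8*W) + W)) = 7 + (W + (W² - 7*W)) = 7 + (W² - 6*W) = 7 + W² - 6*W)
((-2 + 2*(-5)) + h(13))*o = ((-2 + 2*(-5)) + (7 + 13² - 6*13))*(-129) = ((-2 - 10) + (7 + 169 - 78))*(-129) = (-12 + 98)*(-129) = 86*(-129) = -11094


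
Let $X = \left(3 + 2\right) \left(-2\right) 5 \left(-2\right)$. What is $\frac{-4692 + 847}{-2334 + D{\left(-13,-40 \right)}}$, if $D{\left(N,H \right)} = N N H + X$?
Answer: $\frac{3845}{8994} \approx 0.42751$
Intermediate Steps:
$X = 100$ ($X = 5 \left(\left(-10\right) \left(-2\right)\right) = 5 \cdot 20 = 100$)
$D{\left(N,H \right)} = 100 + H N^{2}$ ($D{\left(N,H \right)} = N N H + 100 = N^{2} H + 100 = H N^{2} + 100 = 100 + H N^{2}$)
$\frac{-4692 + 847}{-2334 + D{\left(-13,-40 \right)}} = \frac{-4692 + 847}{-2334 + \left(100 - 40 \left(-13\right)^{2}\right)} = - \frac{3845}{-2334 + \left(100 - 6760\right)} = - \frac{3845}{-2334 - 6660} = - \frac{3845}{-8994} = \left(-3845\right) \left(- \frac{1}{8994}\right) = \frac{3845}{8994}$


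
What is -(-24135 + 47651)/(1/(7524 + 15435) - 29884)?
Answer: 539903844/686106755 ≈ 0.78691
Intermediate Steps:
-(-24135 + 47651)/(1/(7524 + 15435) - 29884) = -23516/(1/22959 - 29884) = -23516/(-686106755/22959) = -23516*(-22959)/686106755 = -1*(-539903844/686106755) = 539903844/686106755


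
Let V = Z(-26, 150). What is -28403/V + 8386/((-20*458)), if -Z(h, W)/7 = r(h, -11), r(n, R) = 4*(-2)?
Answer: -32580137/64120 ≈ -508.11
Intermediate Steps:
r(n, R) = -8
Z(h, W) = 56 (Z(h, W) = -7*(-8) = 56)
V = 56
-28403/V + 8386/((-20*458)) = -28403/56 + 8386/((-20*458)) = -28403*1/56 + 8386/(-9160) = -28403/56 + 8386*(-1/9160) = -28403/56 - 4193/4580 = -32580137/64120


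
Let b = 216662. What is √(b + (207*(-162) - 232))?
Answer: 4*√11431 ≈ 427.66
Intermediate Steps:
√(b + (207*(-162) - 232)) = √(216662 + (207*(-162) - 232)) = √(216662 + (-33534 - 232)) = √(216662 - 33766) = √182896 = 4*√11431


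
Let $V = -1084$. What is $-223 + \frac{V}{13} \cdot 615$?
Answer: $- \frac{669559}{13} \approx -51505.0$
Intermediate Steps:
$-223 + \frac{V}{13} \cdot 615 = -223 + - \frac{1084}{13} \cdot 615 = -223 + \left(-1084\right) \frac{1}{13} \cdot 615 = -223 - \frac{666660}{13} = - \frac{669559}{13}$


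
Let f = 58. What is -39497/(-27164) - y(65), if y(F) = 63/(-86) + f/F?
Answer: 98265389/75923380 ≈ 1.2943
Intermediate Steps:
y(F) = -63/86 + 58/F (y(F) = 63/(-86) + 58/F = 63*(-1/86) + 58/F = -63/86 + 58/F)
-39497/(-27164) - y(65) = -39497/(-27164) - (-63/86 + 58/65) = -39497*(-1/27164) - (-63/86 + 58*(1/65)) = 39497/27164 - (-63/86 + 58/65) = 39497/27164 - 1*893/5590 = 39497/27164 - 893/5590 = 98265389/75923380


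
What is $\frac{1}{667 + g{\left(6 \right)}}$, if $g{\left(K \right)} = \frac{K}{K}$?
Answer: $\frac{1}{668} \approx 0.001497$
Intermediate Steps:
$g{\left(K \right)} = 1$
$\frac{1}{667 + g{\left(6 \right)}} = \frac{1}{667 + 1} = \frac{1}{668}$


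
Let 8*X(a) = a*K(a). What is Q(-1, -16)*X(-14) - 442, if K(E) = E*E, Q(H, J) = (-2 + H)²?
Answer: -3529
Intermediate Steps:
K(E) = E²
X(a) = a³/8 (X(a) = (a*a²)/8 = a³/8)
Q(-1, -16)*X(-14) - 442 = (-2 - 1)²*((⅛)*(-14)³) - 442 = (-3)²*((⅛)*(-2744)) - 442 = 9*(-343) - 442 = -3087 - 442 = -3529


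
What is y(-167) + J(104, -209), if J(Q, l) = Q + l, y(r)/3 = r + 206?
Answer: 12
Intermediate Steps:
y(r) = 618 + 3*r (y(r) = 3*(r + 206) = 3*(206 + r) = 618 + 3*r)
y(-167) + J(104, -209) = (618 + 3*(-167)) + (104 - 209) = (618 - 501) - 105 = 117 - 105 = 12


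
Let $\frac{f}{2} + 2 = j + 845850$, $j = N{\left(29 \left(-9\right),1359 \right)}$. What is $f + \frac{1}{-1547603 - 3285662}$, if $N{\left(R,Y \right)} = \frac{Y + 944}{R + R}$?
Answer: $\frac{2134033201592284}{1261482165} \approx 1.6917 \cdot 10^{6}$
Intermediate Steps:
$N{\left(R,Y \right)} = \frac{944 + Y}{2 R}$
$j = - \frac{2303}{522}$ ($j = \frac{944 + 1359}{2 \cdot 29 \left(-9\right)} = \frac{1}{2} \frac{1}{-261} \cdot 2303 = \frac{1}{2} \left(- \frac{1}{261}\right) 2303 = - \frac{2303}{522} \approx -4.4119$)
$f = \frac{441530353}{261}$ ($f = -4 + 2 \left(- \frac{2303}{522} + 845850\right) = -4 + 2 \cdot \frac{441531397}{522} = -4 + \frac{441531397}{261} = \frac{441530353}{261} \approx 1.6917 \cdot 10^{6}$)
$f + \frac{1}{-1547603 - 3285662} = \frac{441530353}{261} + \frac{1}{-1547603 - 3285662} = \frac{441530353}{261} + \frac{1}{-4833265} = \frac{441530353}{261} - \frac{1}{4833265} = \frac{2134033201592284}{1261482165}$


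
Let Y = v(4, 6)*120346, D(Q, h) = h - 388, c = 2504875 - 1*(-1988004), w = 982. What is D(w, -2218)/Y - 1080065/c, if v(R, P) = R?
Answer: -265817226317/1081400032268 ≈ -0.24581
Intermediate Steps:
c = 4492879 (c = 2504875 + 1988004 = 4492879)
D(Q, h) = -388 + h
Y = 481384 (Y = 4*120346 = 481384)
D(w, -2218)/Y - 1080065/c = (-388 - 2218)/481384 - 1080065/4492879 = -2606*1/481384 - 1080065*1/4492879 = -1303/240692 - 1080065/4492879 = -265817226317/1081400032268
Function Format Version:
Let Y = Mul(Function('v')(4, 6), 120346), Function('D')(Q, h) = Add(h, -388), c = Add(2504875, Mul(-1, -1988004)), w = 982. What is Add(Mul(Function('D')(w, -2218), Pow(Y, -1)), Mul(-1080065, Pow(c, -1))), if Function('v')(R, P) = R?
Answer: Rational(-265817226317, 1081400032268) ≈ -0.24581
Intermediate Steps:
c = 4492879 (c = Add(2504875, 1988004) = 4492879)
Function('D')(Q, h) = Add(-388, h)
Y = 481384 (Y = Mul(4, 120346) = 481384)
Add(Mul(Function('D')(w, -2218), Pow(Y, -1)), Mul(-1080065, Pow(c, -1))) = Add(Mul(Add(-388, -2218), Pow(481384, -1)), Mul(-1080065, Pow(4492879, -1))) = Add(Mul(-2606, Rational(1, 481384)), Mul(-1080065, Rational(1, 4492879))) = Add(Rational(-1303, 240692), Rational(-1080065, 4492879)) = Rational(-265817226317, 1081400032268)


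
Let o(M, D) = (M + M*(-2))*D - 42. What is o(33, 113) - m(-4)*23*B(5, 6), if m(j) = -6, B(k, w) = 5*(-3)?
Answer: -5841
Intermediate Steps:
B(k, w) = -15
o(M, D) = -42 - D*M (o(M, D) = (M - 2*M)*D - 42 = (-M)*D - 42 = -D*M - 42 = -42 - D*M)
o(33, 113) - m(-4)*23*B(5, 6) = (-42 - 1*113*33) - (-6*23)*(-15) = (-42 - 3729) - (-138)*(-15) = -3771 - 1*2070 = -3771 - 2070 = -5841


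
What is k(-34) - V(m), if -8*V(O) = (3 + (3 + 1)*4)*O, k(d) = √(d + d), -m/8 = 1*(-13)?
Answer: 247 + 2*I*√17 ≈ 247.0 + 8.2462*I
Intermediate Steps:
m = 104 (m = -8*(-13) = 104)
k(d) = √2*√d (k(d) = √(2*d) = √2*√d)
V(O) = -19*O/8 (V(O) = -(3 + (3 + 1)*4)*O/8 = -(3 + 4*4)*O/8 = -(3 + 16)*O/8 = -19*O/8)
k(-34) - V(m) = √2*√(-34) - (-19)*104/8 = √2*(I*√34) - 1*(-247) = 2*I*√17 + 247 = 247 + 2*I*√17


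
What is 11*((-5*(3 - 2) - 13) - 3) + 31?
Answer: -200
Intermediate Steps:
11*((-5*(3 - 2) - 13) - 3) + 31 = 11*((-5*1 - 13) - 3) + 31 = 11*((-5 - 13) - 3) + 31 = 11*(-18 - 3) + 31 = 11*(-21) + 31 = -231 + 31 = -200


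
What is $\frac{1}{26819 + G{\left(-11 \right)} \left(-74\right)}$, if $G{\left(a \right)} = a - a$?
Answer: $\frac{1}{26819} \approx 3.7287 \cdot 10^{-5}$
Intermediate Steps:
$G{\left(a \right)} = 0$
$\frac{1}{26819 + G{\left(-11 \right)} \left(-74\right)} = \frac{1}{26819 + 0 \left(-74\right)} = \frac{1}{26819 + 0} = \frac{1}{26819}$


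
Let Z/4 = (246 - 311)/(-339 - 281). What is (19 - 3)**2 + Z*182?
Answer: 10302/31 ≈ 332.32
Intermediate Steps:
Z = 13/31 (Z = 4*((246 - 311)/(-339 - 281)) = 4*(-65/(-620)) = 4*(-65*(-1/620)) = 4*(13/124) = 13/31 ≈ 0.41935)
(19 - 3)**2 + Z*182 = (19 - 3)**2 + (13/31)*182 = 16**2 + 2366/31 = 256 + 2366/31 = 10302/31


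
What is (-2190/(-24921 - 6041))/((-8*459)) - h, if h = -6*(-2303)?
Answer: -261833744957/18948744 ≈ -13818.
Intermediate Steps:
h = 13818
(-2190/(-24921 - 6041))/((-8*459)) - h = (-2190/(-24921 - 6041))/((-8*459)) - 1*13818 = -2190/(-30962)/(-3672) - 13818 = -2190*(-1/30962)*(-1/3672) - 13818 = (1095/15481)*(-1/3672) - 13818 = -365/18948744 - 13818 = -261833744957/18948744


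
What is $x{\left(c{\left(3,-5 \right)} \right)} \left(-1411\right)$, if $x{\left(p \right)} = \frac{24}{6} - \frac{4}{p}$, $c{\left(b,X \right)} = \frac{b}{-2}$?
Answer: $- \frac{28220}{3} \approx -9406.7$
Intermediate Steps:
$c{\left(b,X \right)} = - \frac{b}{2}$ ($c{\left(b,X \right)} = b \left(- \frac{1}{2}\right) = - \frac{b}{2}$)
$x{\left(p \right)} = 4 - \frac{4}{p}$ ($x{\left(p \right)} = 24 \cdot \frac{1}{6} - \frac{4}{p} = 4 - \frac{4}{p}$)
$x{\left(c{\left(3,-5 \right)} \right)} \left(-1411\right) = \left(4 - \frac{4}{\left(- \frac{1}{2}\right) 3}\right) \left(-1411\right) = \left(4 - \frac{4}{- \frac{3}{2}}\right) \left(-1411\right) = \left(4 - - \frac{8}{3}\right) \left(-1411\right) = \left(4 + \frac{8}{3}\right) \left(-1411\right) = \frac{20}{3} \left(-1411\right) = - \frac{28220}{3}$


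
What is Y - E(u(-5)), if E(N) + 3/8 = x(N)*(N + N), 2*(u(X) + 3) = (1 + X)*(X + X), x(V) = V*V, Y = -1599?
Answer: -91397/8 ≈ -11425.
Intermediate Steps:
x(V) = V**2
u(X) = -3 + X*(1 + X) (u(X) = -3 + ((1 + X)*(X + X))/2 = -3 + ((1 + X)*(2*X))/2 = -3 + (2*X*(1 + X))/2 = -3 + X*(1 + X))
E(N) = -3/8 + 2*N**3 (E(N) = -3/8 + N**2*(N + N) = -3/8 + N**2*(2*N) = -3/8 + 2*N**3)
Y - E(u(-5)) = -1599 - (-3/8 + 2*(-3 - 5 + (-5)**2)**3) = -1599 - (-3/8 + 2*(-3 - 5 + 25)**3) = -1599 - (-3/8 + 2*17**3) = -1599 - (-3/8 + 2*4913) = -1599 - (-3/8 + 9826) = -1599 - 1*78605/8 = -1599 - 78605/8 = -91397/8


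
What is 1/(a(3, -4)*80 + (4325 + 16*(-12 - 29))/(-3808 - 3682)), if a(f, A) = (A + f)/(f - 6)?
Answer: 22470/588193 ≈ 0.038202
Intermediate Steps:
a(f, A) = (A + f)/(-6 + f)
1/(a(3, -4)*80 + (4325 + 16*(-12 - 29))/(-3808 - 3682)) = 1/(((-4 + 3)/(-6 + 3))*80 + (4325 + 16*(-12 - 29))/(-3808 - 3682)) = 1/((-1/(-3))*80 + (4325 + 16*(-41))/(-7490)) = 1/(-⅓*(-1)*80 + (4325 - 656)*(-1/7490)) = 1/((⅓)*80 + 3669*(-1/7490)) = 1/(80/3 - 3669/7490) = 1/(588193/22470) = 22470/588193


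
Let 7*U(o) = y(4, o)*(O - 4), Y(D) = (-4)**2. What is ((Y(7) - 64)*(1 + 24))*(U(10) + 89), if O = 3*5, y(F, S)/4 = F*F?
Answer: -1592400/7 ≈ -2.2749e+5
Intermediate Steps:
Y(D) = 16
y(F, S) = 4*F**2 (y(F, S) = 4*(F*F) = 4*F**2)
O = 15
U(o) = 704/7 (U(o) = ((4*4**2)*(15 - 4))/7 = ((4*16)*11)/7 = (64*11)/7 = (1/7)*704 = 704/7)
((Y(7) - 64)*(1 + 24))*(U(10) + 89) = ((16 - 64)*(1 + 24))*(704/7 + 89) = -48*25*(1327/7) = -1200*1327/7 = -1592400/7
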